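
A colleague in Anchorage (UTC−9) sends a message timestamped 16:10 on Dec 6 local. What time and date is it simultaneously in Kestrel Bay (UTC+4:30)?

In UTC: 16:10 + 9:00 = 01:10 on Dec 7.
Kestrel Bay is UTC+4:30: 01:10 + 4:30 = 05:40 on Dec 7.

05:40 on December 7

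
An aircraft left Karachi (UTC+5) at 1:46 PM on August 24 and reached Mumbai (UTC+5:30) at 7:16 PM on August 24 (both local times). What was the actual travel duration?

5 hours

Departure in UTC: 1:46 PM − 5:00 = 8:46 AM on Aug 24.
Arrival in UTC: 7:16 PM − 5:30 = 1:46 PM on Aug 24.
Elapsed = 1:46 PM − 8:46 AM = 5 hours.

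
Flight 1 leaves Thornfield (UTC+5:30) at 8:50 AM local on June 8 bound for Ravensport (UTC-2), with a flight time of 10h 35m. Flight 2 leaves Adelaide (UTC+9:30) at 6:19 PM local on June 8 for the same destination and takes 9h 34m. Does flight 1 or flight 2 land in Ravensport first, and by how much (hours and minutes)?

Flight 1 in UTC: 8:50 AM − 5:30 = 3:20 AM on Jun 8.
+10 hours 35 minutes → arrive 1:55 PM UTC on Jun 8.
Flight 2 in UTC: 6:19 PM − 9:30 = 8:49 AM on Jun 8.
+9 hours and 34 minutes → arrive 6:23 PM UTC on Jun 8.
Flight 1 lands earlier by 4 hours 28 minutes.

the first, by 4 hours 28 minutes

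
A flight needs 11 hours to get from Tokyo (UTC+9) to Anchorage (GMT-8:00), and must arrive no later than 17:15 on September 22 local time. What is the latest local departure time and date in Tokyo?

Target arrival in UTC: 17:15 + 8:00 = 01:15 on Sep 23.
Subtract 11 hours → departure 14:15 UTC on Sep 22.
Tokyo is UTC+9:00: 14:15 + 9:00 = 23:15 on Sep 22.

23:15 on September 22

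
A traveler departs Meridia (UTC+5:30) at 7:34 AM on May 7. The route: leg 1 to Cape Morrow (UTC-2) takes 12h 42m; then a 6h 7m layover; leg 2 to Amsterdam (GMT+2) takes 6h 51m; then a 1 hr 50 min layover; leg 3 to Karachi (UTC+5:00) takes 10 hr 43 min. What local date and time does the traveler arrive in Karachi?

9:17 PM on May 8

Convert departure to UTC: 7:34 AM − 5:30 = 2:04 AM UTC on May 7.
Add 12 hours 42 minutes leg 1 → 2:46 PM UTC.
Add 6 hours and 7 minutes layover in Cape Morrow → 8:53 PM UTC.
Add 6 hours 51 minutes leg 2 → 3:44 AM UTC (May 8).
Add 1 hour and 50 minutes layover in Amsterdam → 5:34 AM UTC.
Add 10 hours and 43 minutes leg 3 → 4:17 PM UTC.
Karachi is UTC+5:00, so local arrival = 4:17 PM + 5:00 = 9:17 PM on May 8.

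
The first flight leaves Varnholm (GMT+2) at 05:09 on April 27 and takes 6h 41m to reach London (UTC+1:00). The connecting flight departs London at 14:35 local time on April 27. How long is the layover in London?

Convert departure to UTC: 05:09 − 2:00 = 03:09 UTC on Apr 27.
Add 6 hours and 41 minutes flight time → 09:50 UTC.
London is UTC+1:00, so local arrival = 09:50 + 1:00 = 10:50 on Apr 27.
Layover = 14:35 − 10:50 = 3 hours 45 minutes.

3 hours 45 minutes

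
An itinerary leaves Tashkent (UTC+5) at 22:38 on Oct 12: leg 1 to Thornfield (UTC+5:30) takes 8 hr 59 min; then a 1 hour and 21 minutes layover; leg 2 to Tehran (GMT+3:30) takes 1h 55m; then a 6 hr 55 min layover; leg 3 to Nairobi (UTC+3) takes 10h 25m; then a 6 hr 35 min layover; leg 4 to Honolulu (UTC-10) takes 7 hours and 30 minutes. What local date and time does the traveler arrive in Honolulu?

Convert departure to UTC: 22:38 − 5:00 = 17:38 UTC on Oct 12.
Add 8 hours 59 minutes leg 1 → 02:37 UTC (Oct 13).
Add 1 hour and 21 minutes layover in Thornfield → 03:58 UTC.
Add 1 hour 55 minutes leg 2 → 05:53 UTC.
Add 6 hours 55 minutes layover in Tehran → 12:48 UTC.
Add 10 hours and 25 minutes leg 3 → 23:13 UTC.
Add 6 hours and 35 minutes layover in Nairobi → 05:48 UTC (Oct 14).
Add 7 hours and 30 minutes leg 4 → 13:18 UTC.
Honolulu is UTC−10:00, so local arrival = 13:18 − 10:00 = 03:18 on Oct 14.

03:18 on Oct 14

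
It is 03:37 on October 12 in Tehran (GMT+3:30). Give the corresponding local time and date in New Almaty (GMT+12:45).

12:52 on October 12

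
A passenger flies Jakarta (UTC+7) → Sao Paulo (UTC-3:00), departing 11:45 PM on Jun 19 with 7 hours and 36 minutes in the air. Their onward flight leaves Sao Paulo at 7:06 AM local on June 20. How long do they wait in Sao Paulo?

9 hours 45 minutes

Convert departure to UTC: 11:45 PM − 7:00 = 4:45 PM UTC on Jun 19.
Add 7 hours 36 minutes flight time → 12:21 AM UTC (Jun 20).
Sao Paulo is UTC−3:00, so local arrival = 12:21 AM − 3:00 = 9:21 PM on Jun 19.
Layover = 7:06 AM − 9:21 PM (+1 day) = 9 hours 45 minutes.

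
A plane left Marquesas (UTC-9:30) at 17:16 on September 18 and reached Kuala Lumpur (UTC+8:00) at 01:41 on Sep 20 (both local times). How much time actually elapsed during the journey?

14 hours 55 minutes

Kuala Lumpur is 17:30 ahead of Marquesas.
Clock-face elapsed time (ignoring zones) is 32 hours 25 minutes.
Actual elapsed = 32 hours 25 minutes − 17:30 = 14 hours 55 minutes.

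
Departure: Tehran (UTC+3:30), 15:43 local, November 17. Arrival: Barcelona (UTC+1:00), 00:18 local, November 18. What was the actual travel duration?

Departure in UTC: 15:43 − 3:30 = 12:13 on Nov 17.
Arrival in UTC: 00:18 − 1:00 = 23:18 on Nov 17.
Elapsed = 23:18 − 12:13 = 11 hours 5 minutes.

11 hours 5 minutes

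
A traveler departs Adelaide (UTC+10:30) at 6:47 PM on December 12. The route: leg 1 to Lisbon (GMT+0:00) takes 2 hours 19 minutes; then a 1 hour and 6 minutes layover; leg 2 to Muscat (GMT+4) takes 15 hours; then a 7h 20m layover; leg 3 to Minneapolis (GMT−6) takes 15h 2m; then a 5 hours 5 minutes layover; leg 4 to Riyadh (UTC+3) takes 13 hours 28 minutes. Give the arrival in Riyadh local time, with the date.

10:37 PM on Dec 14

Convert departure to UTC: 6:47 PM − 10:30 = 8:17 AM UTC on Dec 12.
Add 2 hours 19 minutes leg 1 → 10:36 AM UTC.
Add 1 hour and 6 minutes layover in Lisbon → 11:42 AM UTC.
Add 15 hours leg 2 → 2:42 AM UTC (Dec 13).
Add 7 hours and 20 minutes layover in Muscat → 10:02 AM UTC.
Add 15 hours and 2 minutes leg 3 → 1:04 AM UTC (Dec 14).
Add 5 hours 5 minutes layover in Minneapolis → 6:09 AM UTC.
Add 13 hours 28 minutes leg 4 → 7:37 PM UTC.
Riyadh is UTC+3:00, so local arrival = 7:37 PM + 3:00 = 10:37 PM on Dec 14.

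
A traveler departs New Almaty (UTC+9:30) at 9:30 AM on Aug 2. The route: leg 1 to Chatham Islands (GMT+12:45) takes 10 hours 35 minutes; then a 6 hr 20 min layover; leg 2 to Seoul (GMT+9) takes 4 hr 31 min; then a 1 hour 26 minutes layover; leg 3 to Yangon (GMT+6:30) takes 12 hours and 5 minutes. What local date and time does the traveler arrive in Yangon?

Convert departure to UTC: 9:30 AM − 9:30 = 12:00 AM UTC on Aug 2.
Add 10 hours 35 minutes leg 1 → 10:35 AM UTC.
Add 6 hours and 20 minutes layover in Chatham Islands → 4:55 PM UTC.
Add 4 hours and 31 minutes leg 2 → 9:26 PM UTC.
Add 1 hour 26 minutes layover in Seoul → 10:52 PM UTC.
Add 12 hours and 5 minutes leg 3 → 10:57 AM UTC (Aug 3).
Yangon is UTC+6:30, so local arrival = 10:57 AM + 6:30 = 5:27 PM on Aug 3.

5:27 PM on August 3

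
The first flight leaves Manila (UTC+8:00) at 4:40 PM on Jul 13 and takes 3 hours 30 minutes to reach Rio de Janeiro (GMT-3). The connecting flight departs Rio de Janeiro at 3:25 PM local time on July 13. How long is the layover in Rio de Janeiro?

6 hours 15 minutes

Convert departure to UTC: 4:40 PM − 8:00 = 8:40 AM UTC on Jul 13.
Add 3 hours and 30 minutes flight time → 12:10 PM UTC.
Rio de Janeiro is UTC−3:00, so local arrival = 12:10 PM − 3:00 = 9:10 AM on Jul 13.
Layover = 3:25 PM − 9:10 AM = 6 hours 15 minutes.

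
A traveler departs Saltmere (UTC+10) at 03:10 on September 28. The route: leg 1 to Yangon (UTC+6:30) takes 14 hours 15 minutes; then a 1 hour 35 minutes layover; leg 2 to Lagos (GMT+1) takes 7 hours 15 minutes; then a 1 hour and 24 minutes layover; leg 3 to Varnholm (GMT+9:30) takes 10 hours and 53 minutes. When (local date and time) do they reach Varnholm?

14:02 on Sep 29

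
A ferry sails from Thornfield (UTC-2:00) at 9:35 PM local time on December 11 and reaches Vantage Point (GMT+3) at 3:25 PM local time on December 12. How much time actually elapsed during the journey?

12 hours 50 minutes

Departure in UTC: 9:35 PM + 2:00 = 11:35 PM on Dec 11.
Arrival in UTC: 3:25 PM − 3:00 = 12:25 PM on Dec 12.
Elapsed = 12:25 PM − 11:35 PM (+1 day) = 12 hours 50 minutes.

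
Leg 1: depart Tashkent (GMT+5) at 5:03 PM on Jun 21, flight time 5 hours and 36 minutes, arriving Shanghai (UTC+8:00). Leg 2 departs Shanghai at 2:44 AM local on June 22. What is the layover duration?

Convert departure to UTC: 5:03 PM − 5:00 = 12:03 PM UTC on Jun 21.
Add 5 hours and 36 minutes flight time → 5:39 PM UTC.
Shanghai is UTC+8:00, so local arrival = 5:39 PM + 8:00 = 1:39 AM on Jun 22.
Layover = 2:44 AM − 1:39 AM = 1 hour 5 minutes.

1 hour 5 minutes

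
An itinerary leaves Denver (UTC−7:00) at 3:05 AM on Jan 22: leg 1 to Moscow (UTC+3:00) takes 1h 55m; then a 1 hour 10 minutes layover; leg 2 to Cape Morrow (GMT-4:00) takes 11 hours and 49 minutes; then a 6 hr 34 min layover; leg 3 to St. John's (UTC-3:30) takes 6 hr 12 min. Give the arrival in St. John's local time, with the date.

10:15 AM on January 23

Convert departure to UTC: 3:05 AM + 7:00 = 10:05 AM UTC on Jan 22.
Add 1 hour 55 minutes leg 1 → 12:00 PM UTC.
Add 1 hour 10 minutes layover in Moscow → 1:10 PM UTC.
Add 11 hours 49 minutes leg 2 → 12:59 AM UTC (Jan 23).
Add 6 hours and 34 minutes layover in Cape Morrow → 7:33 AM UTC.
Add 6 hours 12 minutes leg 3 → 1:45 PM UTC.
St. John's is UTC−3:30, so local arrival = 1:45 PM − 3:30 = 10:15 AM on Jan 23.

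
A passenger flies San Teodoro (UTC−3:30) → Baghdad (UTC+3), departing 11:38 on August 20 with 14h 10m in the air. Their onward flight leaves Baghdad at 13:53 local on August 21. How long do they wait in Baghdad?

5 hours 35 minutes

Convert departure to UTC: 11:38 + 3:30 = 15:08 UTC on Aug 20.
Add 14 hours 10 minutes flight time → 05:18 UTC (Aug 21).
Baghdad is UTC+3:00, so local arrival = 05:18 + 3:00 = 08:18 on Aug 21.
Layover = 13:53 − 08:18 = 5 hours 35 minutes.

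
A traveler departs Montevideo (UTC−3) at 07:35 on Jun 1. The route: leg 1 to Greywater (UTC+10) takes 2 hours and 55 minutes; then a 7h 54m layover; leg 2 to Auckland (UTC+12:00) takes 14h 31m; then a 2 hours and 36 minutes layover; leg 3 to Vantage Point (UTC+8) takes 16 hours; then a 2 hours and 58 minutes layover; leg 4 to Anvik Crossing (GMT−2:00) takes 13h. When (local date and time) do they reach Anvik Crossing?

20:29 on June 3

Convert departure to UTC: 07:35 + 3:00 = 10:35 UTC on Jun 1.
Add 2 hours 55 minutes leg 1 → 13:30 UTC.
Add 7 hours 54 minutes layover in Greywater → 21:24 UTC.
Add 14 hours and 31 minutes leg 2 → 11:55 UTC (Jun 2).
Add 2 hours 36 minutes layover in Auckland → 14:31 UTC.
Add 16 hours leg 3 → 06:31 UTC (Jun 3).
Add 2 hours 58 minutes layover in Vantage Point → 09:29 UTC.
Add 13 hours leg 4 → 22:29 UTC.
Anvik Crossing is UTC−2:00, so local arrival = 22:29 − 2:00 = 20:29 on Jun 3.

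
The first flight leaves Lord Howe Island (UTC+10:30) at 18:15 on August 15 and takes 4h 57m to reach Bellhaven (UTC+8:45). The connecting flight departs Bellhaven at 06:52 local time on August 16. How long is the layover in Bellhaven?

9 hours 25 minutes

Convert departure to UTC: 18:15 − 10:30 = 07:45 UTC on Aug 15.
Add 4 hours 57 minutes flight time → 12:42 UTC.
Bellhaven is UTC+8:45, so local arrival = 12:42 + 8:45 = 21:27 on Aug 15.
Layover = 06:52 − 21:27 (+1 day) = 9 hours 25 minutes.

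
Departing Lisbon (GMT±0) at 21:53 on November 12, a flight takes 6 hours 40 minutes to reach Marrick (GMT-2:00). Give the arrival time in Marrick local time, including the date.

Marrick is 2:00 behind Lisbon.
After 6 hours and 40 minutes it is 04:33 (Nov 13) in Lisbon.
Shift by the zone difference: 04:33 − 2:00 = 02:33 on Nov 13 in Marrick.

02:33 on Nov 13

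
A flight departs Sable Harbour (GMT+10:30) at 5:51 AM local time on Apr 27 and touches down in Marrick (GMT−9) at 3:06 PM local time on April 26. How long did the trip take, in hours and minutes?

Departure in UTC: 5:51 AM − 10:30 = 7:21 PM on Apr 26.
Arrival in UTC: 3:06 PM + 9:00 = 12:06 AM on Apr 27.
Elapsed = 12:06 AM − 7:21 PM (+1 day) = 4 hours 45 minutes.

4 hours 45 minutes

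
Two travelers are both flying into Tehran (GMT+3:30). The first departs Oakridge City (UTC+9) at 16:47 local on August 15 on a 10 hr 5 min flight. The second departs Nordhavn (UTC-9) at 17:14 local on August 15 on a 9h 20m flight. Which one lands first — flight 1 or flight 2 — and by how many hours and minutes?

the first, by 17 hours 42 minutes

Flight 1 in UTC: 16:47 − 9:00 = 07:47 on Aug 15.
+10 hours and 5 minutes → arrive 17:52 UTC on Aug 15.
Flight 2 in UTC: 17:14 + 9:00 = 02:14 on Aug 16.
+9 hours 20 minutes → arrive 11:34 UTC on Aug 16.
Flight 1 lands earlier by 17 hours 42 minutes.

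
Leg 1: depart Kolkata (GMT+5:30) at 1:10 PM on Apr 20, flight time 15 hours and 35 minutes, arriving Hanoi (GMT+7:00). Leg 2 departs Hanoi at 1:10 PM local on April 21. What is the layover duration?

Convert departure to UTC: 1:10 PM − 5:30 = 7:40 AM UTC on Apr 20.
Add 15 hours 35 minutes flight time → 11:15 PM UTC.
Hanoi is UTC+7:00, so local arrival = 11:15 PM + 7:00 = 6:15 AM on Apr 21.
Layover = 1:10 PM − 6:15 AM = 6 hours 55 minutes.

6 hours 55 minutes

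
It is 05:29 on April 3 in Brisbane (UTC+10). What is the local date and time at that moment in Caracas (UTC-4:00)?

In UTC: 05:29 − 10:00 = 19:29 on Apr 2.
Caracas is UTC−4:00: 19:29 − 4:00 = 15:29 on Apr 2.

15:29 on April 2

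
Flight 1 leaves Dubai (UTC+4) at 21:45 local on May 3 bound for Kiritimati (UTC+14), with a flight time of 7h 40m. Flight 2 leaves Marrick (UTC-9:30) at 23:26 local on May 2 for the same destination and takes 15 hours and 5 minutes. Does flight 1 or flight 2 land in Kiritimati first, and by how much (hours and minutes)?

the second, by 1 hour 24 minutes

Flight 1 in UTC: 21:45 − 4:00 = 17:45 on May 3.
+7 hours and 40 minutes → arrive 01:25 UTC on May 4.
Flight 2 in UTC: 23:26 + 9:30 = 08:56 on May 3.
+15 hours 5 minutes → arrive 00:01 UTC on May 4.
Flight 2 lands earlier by 1 hour 24 minutes.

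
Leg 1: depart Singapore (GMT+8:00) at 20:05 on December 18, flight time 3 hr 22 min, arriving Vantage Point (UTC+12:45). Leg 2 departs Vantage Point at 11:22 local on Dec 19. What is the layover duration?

7 hours 10 minutes

Convert departure to UTC: 20:05 − 8:00 = 12:05 UTC on Dec 18.
Add 3 hours 22 minutes flight time → 15:27 UTC.
Vantage Point is UTC+12:45, so local arrival = 15:27 + 12:45 = 04:12 on Dec 19.
Layover = 11:22 − 04:12 = 7 hours 10 minutes.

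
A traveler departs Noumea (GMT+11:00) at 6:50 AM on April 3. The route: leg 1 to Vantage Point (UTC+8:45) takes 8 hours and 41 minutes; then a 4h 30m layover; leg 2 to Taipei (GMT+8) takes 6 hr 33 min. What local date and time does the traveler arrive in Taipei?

Convert departure to UTC: 6:50 AM − 11:00 = 7:50 PM UTC on Apr 2.
Add 8 hours and 41 minutes leg 1 → 4:31 AM UTC (Apr 3).
Add 4 hours and 30 minutes layover in Vantage Point → 9:01 AM UTC.
Add 6 hours and 33 minutes leg 2 → 3:34 PM UTC.
Taipei is UTC+8:00, so local arrival = 3:34 PM + 8:00 = 11:34 PM on Apr 3.

11:34 PM on Apr 3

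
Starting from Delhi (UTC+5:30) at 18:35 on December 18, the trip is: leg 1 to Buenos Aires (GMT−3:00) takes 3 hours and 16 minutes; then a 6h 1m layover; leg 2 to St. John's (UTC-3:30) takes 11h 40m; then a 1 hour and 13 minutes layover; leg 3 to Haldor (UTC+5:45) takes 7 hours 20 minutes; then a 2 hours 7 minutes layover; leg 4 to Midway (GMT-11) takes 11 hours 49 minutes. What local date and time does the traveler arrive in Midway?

21:31 on December 19

Convert departure to UTC: 18:35 − 5:30 = 13:05 UTC on Dec 18.
Add 3 hours 16 minutes leg 1 → 16:21 UTC.
Add 6 hours and 1 minute layover in Buenos Aires → 22:22 UTC.
Add 11 hours and 40 minutes leg 2 → 10:02 UTC (Dec 19).
Add 1 hour and 13 minutes layover in St. John's → 11:15 UTC.
Add 7 hours and 20 minutes leg 3 → 18:35 UTC.
Add 2 hours and 7 minutes layover in Haldor → 20:42 UTC.
Add 11 hours and 49 minutes leg 4 → 08:31 UTC (Dec 20).
Midway is UTC−11:00, so local arrival = 08:31 − 11:00 = 21:31 on Dec 19.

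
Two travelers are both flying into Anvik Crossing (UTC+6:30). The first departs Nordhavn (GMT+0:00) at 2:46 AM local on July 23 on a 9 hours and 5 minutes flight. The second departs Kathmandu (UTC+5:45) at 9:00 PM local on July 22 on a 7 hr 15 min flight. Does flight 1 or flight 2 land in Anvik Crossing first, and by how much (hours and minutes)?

the second, by 13 hours 21 minutes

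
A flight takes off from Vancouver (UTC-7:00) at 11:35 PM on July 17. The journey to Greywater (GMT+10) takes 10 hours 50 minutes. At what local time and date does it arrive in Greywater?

Convert departure to UTC: 11:35 PM + 7:00 = 6:35 AM UTC on Jul 18.
Add 10 hours and 50 minutes travel time → 5:25 PM UTC.
Greywater is UTC+10:00, so local arrival = 5:25 PM + 10:00 = 3:25 AM on Jul 19.

3:25 AM on Jul 19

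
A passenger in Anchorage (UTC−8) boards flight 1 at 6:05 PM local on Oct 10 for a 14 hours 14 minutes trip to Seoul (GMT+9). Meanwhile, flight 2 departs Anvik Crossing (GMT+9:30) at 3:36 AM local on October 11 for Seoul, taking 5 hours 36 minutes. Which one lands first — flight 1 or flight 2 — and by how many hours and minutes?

the second, by 16 hours 37 minutes

Flight 1 in UTC: 6:05 PM + 8:00 = 2:05 AM on Oct 11.
+14 hours 14 minutes → arrive 4:19 PM UTC on Oct 11.
Flight 2 in UTC: 3:36 AM − 9:30 = 6:06 PM on Oct 10.
+5 hours and 36 minutes → arrive 11:42 PM UTC on Oct 10.
Flight 2 lands earlier by 16 hours 37 minutes.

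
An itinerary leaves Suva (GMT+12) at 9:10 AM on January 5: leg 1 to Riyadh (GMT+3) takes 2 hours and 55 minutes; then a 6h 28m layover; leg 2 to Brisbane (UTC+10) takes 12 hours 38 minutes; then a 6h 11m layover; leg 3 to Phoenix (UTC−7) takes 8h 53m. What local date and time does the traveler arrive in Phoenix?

Convert departure to UTC: 9:10 AM − 12:00 = 9:10 PM UTC on Jan 4.
Add 2 hours and 55 minutes leg 1 → 12:05 AM UTC (Jan 5).
Add 6 hours and 28 minutes layover in Riyadh → 6:33 AM UTC.
Add 12 hours and 38 minutes leg 2 → 7:11 PM UTC.
Add 6 hours 11 minutes layover in Brisbane → 1:22 AM UTC (Jan 6).
Add 8 hours and 53 minutes leg 3 → 10:15 AM UTC.
Phoenix is UTC−7:00, so local arrival = 10:15 AM − 7:00 = 3:15 AM on Jan 6.

3:15 AM on January 6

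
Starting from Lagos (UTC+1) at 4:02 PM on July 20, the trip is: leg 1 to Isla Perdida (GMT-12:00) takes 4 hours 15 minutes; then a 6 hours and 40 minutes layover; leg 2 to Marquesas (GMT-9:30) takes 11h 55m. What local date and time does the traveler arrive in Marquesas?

Convert departure to UTC: 4:02 PM − 1:00 = 3:02 PM UTC on Jul 20.
Add 4 hours and 15 minutes leg 1 → 7:17 PM UTC.
Add 6 hours and 40 minutes layover in Isla Perdida → 1:57 AM UTC (Jul 21).
Add 11 hours and 55 minutes leg 2 → 1:52 PM UTC.
Marquesas is UTC−9:30, so local arrival = 1:52 PM − 9:30 = 4:22 AM on Jul 21.

4:22 AM on July 21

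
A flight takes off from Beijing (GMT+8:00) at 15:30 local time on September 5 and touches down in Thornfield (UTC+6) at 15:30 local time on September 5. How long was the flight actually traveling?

Thornfield is 2:00 behind Beijing.
Clock-face elapsed time (ignoring zones) is 0 minutes.
Actual elapsed = 0 minutes + 2:00 = 2 hours.

2 hours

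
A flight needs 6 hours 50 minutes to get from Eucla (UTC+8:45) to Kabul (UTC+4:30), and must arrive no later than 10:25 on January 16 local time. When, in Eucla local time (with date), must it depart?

07:50 on January 16

Target arrival in UTC: 10:25 − 4:30 = 05:55 on Jan 16.
Subtract 6 hours and 50 minutes → departure 23:05 UTC on Jan 15.
Eucla is UTC+8:45: 23:05 + 8:45 = 07:50 on Jan 16.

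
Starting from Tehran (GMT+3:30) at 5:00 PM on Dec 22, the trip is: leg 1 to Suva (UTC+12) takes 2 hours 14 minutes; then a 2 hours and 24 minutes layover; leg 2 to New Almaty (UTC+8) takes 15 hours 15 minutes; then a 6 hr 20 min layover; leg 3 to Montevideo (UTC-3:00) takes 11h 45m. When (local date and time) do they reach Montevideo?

12:28 AM on December 24

Convert departure to UTC: 5:00 PM − 3:30 = 1:30 PM UTC on Dec 22.
Add 2 hours 14 minutes leg 1 → 3:44 PM UTC.
Add 2 hours and 24 minutes layover in Suva → 6:08 PM UTC.
Add 15 hours and 15 minutes leg 2 → 9:23 AM UTC (Dec 23).
Add 6 hours and 20 minutes layover in New Almaty → 3:43 PM UTC.
Add 11 hours and 45 minutes leg 3 → 3:28 AM UTC (Dec 24).
Montevideo is UTC−3:00, so local arrival = 3:28 AM − 3:00 = 12:28 AM on Dec 24.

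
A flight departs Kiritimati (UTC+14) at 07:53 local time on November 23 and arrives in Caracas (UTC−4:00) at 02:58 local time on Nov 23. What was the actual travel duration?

Caracas is 18:00 behind Kiritimati.
Clock-face elapsed time (ignoring zones) is −4 hours 55 minutes.
Actual elapsed = −4 hours 55 minutes + 18:00 = 13 hours 5 minutes.

13 hours 5 minutes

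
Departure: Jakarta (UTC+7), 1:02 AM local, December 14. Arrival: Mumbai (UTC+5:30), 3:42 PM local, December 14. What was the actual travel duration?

Departure in UTC: 1:02 AM − 7:00 = 6:02 PM on Dec 13.
Arrival in UTC: 3:42 PM − 5:30 = 10:12 AM on Dec 14.
Elapsed = 10:12 AM − 6:02 PM (+1 day) = 16 hours 10 minutes.

16 hours 10 minutes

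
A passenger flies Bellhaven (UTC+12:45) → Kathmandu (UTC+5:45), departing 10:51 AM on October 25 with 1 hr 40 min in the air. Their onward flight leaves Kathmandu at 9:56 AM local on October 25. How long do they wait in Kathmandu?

4 hours 25 minutes

Convert departure to UTC: 10:51 AM − 12:45 = 10:06 PM UTC on Oct 24.
Add 1 hour 40 minutes flight time → 11:46 PM UTC.
Kathmandu is UTC+5:45, so local arrival = 11:46 PM + 5:45 = 5:31 AM on Oct 25.
Layover = 9:56 AM − 5:31 AM = 4 hours 25 minutes.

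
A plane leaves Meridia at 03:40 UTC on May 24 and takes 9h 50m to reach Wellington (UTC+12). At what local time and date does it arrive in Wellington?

Departure is given in UTC: 03:40 on May 24.
Add 9 hours and 50 minutes → 13:30 UTC.
Wellington is UTC+12:00: 13:30 + 12:00 = 01:30 on May 25.

01:30 on May 25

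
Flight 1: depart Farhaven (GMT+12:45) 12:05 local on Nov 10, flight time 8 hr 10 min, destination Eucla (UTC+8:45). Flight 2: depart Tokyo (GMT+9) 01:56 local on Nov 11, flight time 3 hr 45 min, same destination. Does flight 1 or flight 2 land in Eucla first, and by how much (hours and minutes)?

the first, by 13 hours 11 minutes

Flight 1 in UTC: 12:05 − 12:45 = 23:20 on Nov 9.
+8 hours 10 minutes → arrive 07:30 UTC on Nov 10.
Flight 2 in UTC: 01:56 − 9:00 = 16:56 on Nov 10.
+3 hours and 45 minutes → arrive 20:41 UTC on Nov 10.
Flight 1 lands earlier by 13 hours 11 minutes.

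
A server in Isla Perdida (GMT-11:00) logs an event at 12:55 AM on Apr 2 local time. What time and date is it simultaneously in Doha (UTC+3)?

2:55 PM on April 2

In UTC: 12:55 AM + 11:00 = 11:55 AM on Apr 2.
Doha is UTC+3:00: 11:55 AM + 3:00 = 2:55 PM on Apr 2.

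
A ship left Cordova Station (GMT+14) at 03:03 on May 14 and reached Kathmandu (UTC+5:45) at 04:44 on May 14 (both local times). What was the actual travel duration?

9 hours 56 minutes

Departure in UTC: 03:03 − 14:00 = 13:03 on May 13.
Arrival in UTC: 04:44 − 5:45 = 22:59 on May 13.
Elapsed = 22:59 − 13:03 = 9 hours 56 minutes.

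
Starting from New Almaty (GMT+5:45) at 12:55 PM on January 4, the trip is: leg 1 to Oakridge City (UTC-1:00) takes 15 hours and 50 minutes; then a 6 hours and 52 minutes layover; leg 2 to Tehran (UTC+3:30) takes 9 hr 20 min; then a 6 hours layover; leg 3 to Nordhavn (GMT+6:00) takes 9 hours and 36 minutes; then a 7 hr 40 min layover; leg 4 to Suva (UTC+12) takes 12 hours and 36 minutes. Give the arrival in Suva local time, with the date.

Convert departure to UTC: 12:55 PM − 5:45 = 7:10 AM UTC on Jan 4.
Add 15 hours and 50 minutes leg 1 → 11:00 PM UTC.
Add 6 hours 52 minutes layover in Oakridge City → 5:52 AM UTC (Jan 5).
Add 9 hours and 20 minutes leg 2 → 3:12 PM UTC.
Add 6 hours layover in Tehran → 9:12 PM UTC.
Add 9 hours 36 minutes leg 3 → 6:48 AM UTC (Jan 6).
Add 7 hours and 40 minutes layover in Nordhavn → 2:28 PM UTC.
Add 12 hours and 36 minutes leg 4 → 3:04 AM UTC (Jan 7).
Suva is UTC+12:00, so local arrival = 3:04 AM + 12:00 = 3:04 PM on Jan 7.

3:04 PM on January 7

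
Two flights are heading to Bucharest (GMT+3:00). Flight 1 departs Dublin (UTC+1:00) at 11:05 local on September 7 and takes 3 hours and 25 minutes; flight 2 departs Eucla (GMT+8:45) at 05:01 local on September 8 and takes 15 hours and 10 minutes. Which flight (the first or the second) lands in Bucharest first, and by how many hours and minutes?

Flight 1 in UTC: 11:05 − 1:00 = 10:05 on Sep 7.
+3 hours 25 minutes → arrive 13:30 UTC on Sep 7.
Flight 2 in UTC: 05:01 − 8:45 = 20:16 on Sep 7.
+15 hours and 10 minutes → arrive 11:26 UTC on Sep 8.
Flight 1 lands earlier by 21 hours 56 minutes.

the first, by 21 hours 56 minutes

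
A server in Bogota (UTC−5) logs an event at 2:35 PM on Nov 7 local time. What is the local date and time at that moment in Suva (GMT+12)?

7:35 AM on November 8

In UTC: 2:35 PM + 5:00 = 7:35 PM on Nov 7.
Suva is UTC+12:00: 7:35 PM + 12:00 = 7:35 AM on Nov 8.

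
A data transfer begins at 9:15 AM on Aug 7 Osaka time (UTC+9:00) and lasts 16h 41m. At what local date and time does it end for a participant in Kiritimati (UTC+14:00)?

6:56 AM on August 8

Kiritimati is 5:00 ahead of Osaka.
After 16 hours and 41 minutes it is 1:56 AM (Aug 8) in Osaka.
Shift by the zone difference: 1:56 AM + 5:00 = 6:56 AM on Aug 8 in Kiritimati.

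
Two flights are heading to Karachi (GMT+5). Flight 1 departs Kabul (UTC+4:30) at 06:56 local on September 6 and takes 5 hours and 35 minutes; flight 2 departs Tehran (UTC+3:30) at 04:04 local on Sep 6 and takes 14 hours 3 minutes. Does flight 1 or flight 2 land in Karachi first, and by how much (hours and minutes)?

Flight 1 in UTC: 06:56 − 4:30 = 02:26 on Sep 6.
+5 hours and 35 minutes → arrive 08:01 UTC on Sep 6.
Flight 2 in UTC: 04:04 − 3:30 = 00:34 on Sep 6.
+14 hours and 3 minutes → arrive 14:37 UTC on Sep 6.
Flight 1 lands earlier by 6 hours 36 minutes.

the first, by 6 hours 36 minutes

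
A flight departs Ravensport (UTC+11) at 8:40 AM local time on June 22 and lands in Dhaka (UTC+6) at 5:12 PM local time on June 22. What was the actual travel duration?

Departure in UTC: 8:40 AM − 11:00 = 9:40 PM on Jun 21.
Arrival in UTC: 5:12 PM − 6:00 = 11:12 AM on Jun 22.
Elapsed = 11:12 AM − 9:40 PM (+1 day) = 13 hours 32 minutes.

13 hours 32 minutes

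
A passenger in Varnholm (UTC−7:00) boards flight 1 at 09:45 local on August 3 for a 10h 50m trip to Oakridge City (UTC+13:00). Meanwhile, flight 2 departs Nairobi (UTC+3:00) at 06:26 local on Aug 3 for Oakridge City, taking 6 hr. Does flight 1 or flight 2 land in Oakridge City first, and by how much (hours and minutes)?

Flight 1 in UTC: 09:45 + 7:00 = 16:45 on Aug 3.
+10 hours 50 minutes → arrive 03:35 UTC on Aug 4.
Flight 2 in UTC: 06:26 − 3:00 = 03:26 on Aug 3.
+6 hours → arrive 09:26 UTC on Aug 3.
Flight 2 lands earlier by 18 hours 9 minutes.

the second, by 18 hours 9 minutes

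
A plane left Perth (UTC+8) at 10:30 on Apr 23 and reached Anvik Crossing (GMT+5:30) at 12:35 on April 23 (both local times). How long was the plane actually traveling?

Anvik Crossing is 2:30 behind Perth.
Clock-face elapsed time (ignoring zones) is 2 hours 5 minutes.
Actual elapsed = 2 hours 5 minutes + 2:30 = 4 hours 35 minutes.

4 hours 35 minutes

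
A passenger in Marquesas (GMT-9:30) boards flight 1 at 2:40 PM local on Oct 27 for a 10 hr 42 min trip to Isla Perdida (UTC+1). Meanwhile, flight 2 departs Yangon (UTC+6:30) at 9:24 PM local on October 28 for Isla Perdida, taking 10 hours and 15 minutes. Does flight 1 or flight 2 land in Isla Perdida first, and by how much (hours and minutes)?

Flight 1 in UTC: 2:40 PM + 9:30 = 12:10 AM on Oct 28.
+10 hours 42 minutes → arrive 10:52 AM UTC on Oct 28.
Flight 2 in UTC: 9:24 PM − 6:30 = 2:54 PM on Oct 28.
+10 hours 15 minutes → arrive 1:09 AM UTC on Oct 29.
Flight 1 lands earlier by 14 hours 17 minutes.

the first, by 14 hours 17 minutes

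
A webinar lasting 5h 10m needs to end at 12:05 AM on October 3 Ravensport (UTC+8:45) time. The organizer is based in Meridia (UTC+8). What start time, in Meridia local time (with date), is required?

6:10 PM on October 2

Target end time in UTC: 12:05 AM − 8:45 = 3:20 PM on Oct 2.
Subtract 5 hours and 10 minutes → start 10:10 AM UTC on Oct 2.
Meridia is UTC+8:00: 10:10 AM + 8:00 = 6:10 PM on Oct 2.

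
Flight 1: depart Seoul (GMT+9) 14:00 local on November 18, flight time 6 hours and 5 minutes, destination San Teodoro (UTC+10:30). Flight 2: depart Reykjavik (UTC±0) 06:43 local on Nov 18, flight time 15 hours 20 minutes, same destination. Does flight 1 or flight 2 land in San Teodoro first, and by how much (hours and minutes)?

Flight 1 in UTC: 14:00 − 9:00 = 05:00 on Nov 18.
+6 hours 5 minutes → arrive 11:05 UTC on Nov 18.
Flight 2 departs at 06:43 UTC (Nov 18).
+15 hours 20 minutes → arrive 22:03 UTC on Nov 18.
Flight 1 lands earlier by 10 hours 58 minutes.

the first, by 10 hours 58 minutes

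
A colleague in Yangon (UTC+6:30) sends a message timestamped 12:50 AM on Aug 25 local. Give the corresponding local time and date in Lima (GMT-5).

1:20 PM on August 24

In UTC: 12:50 AM − 6:30 = 6:20 PM on Aug 24.
Lima is UTC−5:00: 6:20 PM − 5:00 = 1:20 PM on Aug 24.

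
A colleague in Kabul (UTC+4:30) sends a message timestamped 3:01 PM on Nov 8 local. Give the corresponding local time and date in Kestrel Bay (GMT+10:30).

9:01 PM on November 8

Kestrel Bay is 6:00 ahead of Kabul.
Shift by the zone difference: 3:01 PM + 6:00 = 9:01 PM on Nov 8 in Kestrel Bay.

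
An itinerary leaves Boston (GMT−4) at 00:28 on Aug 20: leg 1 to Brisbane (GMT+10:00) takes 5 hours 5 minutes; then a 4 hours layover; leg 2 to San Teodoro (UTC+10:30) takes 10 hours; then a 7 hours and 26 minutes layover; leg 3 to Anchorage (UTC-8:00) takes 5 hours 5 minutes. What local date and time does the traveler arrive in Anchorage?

Convert departure to UTC: 00:28 + 4:00 = 04:28 UTC on Aug 20.
Add 5 hours and 5 minutes leg 1 → 09:33 UTC.
Add 4 hours layover in Brisbane → 13:33 UTC.
Add 10 hours leg 2 → 23:33 UTC.
Add 7 hours 26 minutes layover in San Teodoro → 06:59 UTC (Aug 21).
Add 5 hours and 5 minutes leg 3 → 12:04 UTC.
Anchorage is UTC−8:00, so local arrival = 12:04 − 8:00 = 04:04 on Aug 21.

04:04 on Aug 21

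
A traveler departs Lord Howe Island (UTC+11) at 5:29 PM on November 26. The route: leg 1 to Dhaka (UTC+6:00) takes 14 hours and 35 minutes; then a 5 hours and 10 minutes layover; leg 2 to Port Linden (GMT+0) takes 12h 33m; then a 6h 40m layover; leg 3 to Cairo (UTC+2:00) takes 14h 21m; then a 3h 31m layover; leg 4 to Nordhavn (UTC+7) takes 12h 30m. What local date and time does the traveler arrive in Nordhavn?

10:49 AM on November 29

Convert departure to UTC: 5:29 PM − 11:00 = 6:29 AM UTC on Nov 26.
Add 14 hours and 35 minutes leg 1 → 9:04 PM UTC.
Add 5 hours and 10 minutes layover in Dhaka → 2:14 AM UTC (Nov 27).
Add 12 hours and 33 minutes leg 2 → 2:47 PM UTC.
Add 6 hours and 40 minutes layover in Port Linden → 9:27 PM UTC.
Add 14 hours 21 minutes leg 3 → 11:48 AM UTC (Nov 28).
Add 3 hours and 31 minutes layover in Cairo → 3:19 PM UTC.
Add 12 hours 30 minutes leg 4 → 3:49 AM UTC (Nov 29).
Nordhavn is UTC+7:00, so local arrival = 3:49 AM + 7:00 = 10:49 AM on Nov 29.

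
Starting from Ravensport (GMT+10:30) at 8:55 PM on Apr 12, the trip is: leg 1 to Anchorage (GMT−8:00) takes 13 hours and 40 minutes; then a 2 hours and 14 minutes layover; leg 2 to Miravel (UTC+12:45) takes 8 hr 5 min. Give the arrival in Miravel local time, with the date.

11:09 PM on April 13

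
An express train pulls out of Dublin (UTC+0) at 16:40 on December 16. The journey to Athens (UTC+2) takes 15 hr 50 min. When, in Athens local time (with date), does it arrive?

10:30 on Dec 17

Dublin is at UTC+0, so departure is already 16:40 UTC on Dec 16.
Add 15 hours and 50 minutes travel time → 08:30 UTC (Dec 17).
Athens is UTC+2:00, so local arrival = 08:30 + 2:00 = 10:30 on Dec 17.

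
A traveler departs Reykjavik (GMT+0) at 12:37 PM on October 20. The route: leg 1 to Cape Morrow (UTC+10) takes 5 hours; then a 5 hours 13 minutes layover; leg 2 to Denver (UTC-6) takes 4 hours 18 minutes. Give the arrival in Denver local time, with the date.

9:08 PM on October 20

Reykjavik is at UTC+0, so departure is already 12:37 PM UTC on Oct 20.
Add 5 hours leg 1 → 5:37 PM UTC.
Add 5 hours 13 minutes layover in Cape Morrow → 10:50 PM UTC.
Add 4 hours and 18 minutes leg 2 → 3:08 AM UTC (Oct 21).
Denver is UTC−6:00, so local arrival = 3:08 AM − 6:00 = 9:08 PM on Oct 20.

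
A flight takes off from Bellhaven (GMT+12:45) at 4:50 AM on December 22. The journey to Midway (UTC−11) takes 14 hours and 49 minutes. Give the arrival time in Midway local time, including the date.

7:54 PM on December 21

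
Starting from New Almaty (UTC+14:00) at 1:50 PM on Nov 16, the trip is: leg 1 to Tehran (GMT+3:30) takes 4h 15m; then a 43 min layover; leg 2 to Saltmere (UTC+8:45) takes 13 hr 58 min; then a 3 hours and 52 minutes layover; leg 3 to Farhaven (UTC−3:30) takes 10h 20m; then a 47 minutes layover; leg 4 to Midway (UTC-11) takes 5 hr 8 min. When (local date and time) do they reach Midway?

Convert departure to UTC: 1:50 PM − 14:00 = 11:50 PM UTC on Nov 15.
Add 4 hours 15 minutes leg 1 → 4:05 AM UTC (Nov 16).
Add 43 minutes layover in Tehran → 4:48 AM UTC.
Add 13 hours 58 minutes leg 2 → 6:46 PM UTC.
Add 3 hours and 52 minutes layover in Saltmere → 10:38 PM UTC.
Add 10 hours and 20 minutes leg 3 → 8:58 AM UTC (Nov 17).
Add 47 minutes layover in Farhaven → 9:45 AM UTC.
Add 5 hours 8 minutes leg 4 → 2:53 PM UTC.
Midway is UTC−11:00, so local arrival = 2:53 PM − 11:00 = 3:53 AM on Nov 17.

3:53 AM on November 17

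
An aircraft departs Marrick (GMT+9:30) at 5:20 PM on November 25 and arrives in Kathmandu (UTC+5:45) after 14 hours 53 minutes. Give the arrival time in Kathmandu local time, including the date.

4:28 AM on Nov 26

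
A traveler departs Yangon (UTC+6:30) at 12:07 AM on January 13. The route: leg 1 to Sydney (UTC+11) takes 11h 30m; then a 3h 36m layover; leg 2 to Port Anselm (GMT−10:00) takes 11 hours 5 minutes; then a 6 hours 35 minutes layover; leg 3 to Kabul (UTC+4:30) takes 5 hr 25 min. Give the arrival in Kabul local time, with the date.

12:18 PM on January 14

Convert departure to UTC: 12:07 AM − 6:30 = 5:37 PM UTC on Jan 12.
Add 11 hours and 30 minutes leg 1 → 5:07 AM UTC (Jan 13).
Add 3 hours 36 minutes layover in Sydney → 8:43 AM UTC.
Add 11 hours and 5 minutes leg 2 → 7:48 PM UTC.
Add 6 hours 35 minutes layover in Port Anselm → 2:23 AM UTC (Jan 14).
Add 5 hours and 25 minutes leg 3 → 7:48 AM UTC.
Kabul is UTC+4:30, so local arrival = 7:48 AM + 4:30 = 12:18 PM on Jan 14.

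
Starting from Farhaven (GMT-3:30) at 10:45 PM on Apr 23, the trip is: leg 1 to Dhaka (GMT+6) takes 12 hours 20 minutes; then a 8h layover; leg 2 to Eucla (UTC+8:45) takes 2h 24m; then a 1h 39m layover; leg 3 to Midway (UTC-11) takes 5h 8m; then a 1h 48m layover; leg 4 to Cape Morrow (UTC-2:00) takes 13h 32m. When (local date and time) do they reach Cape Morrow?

9:06 PM on Apr 25

Convert departure to UTC: 10:45 PM + 3:30 = 2:15 AM UTC on Apr 24.
Add 12 hours and 20 minutes leg 1 → 2:35 PM UTC.
Add 8 hours layover in Dhaka → 10:35 PM UTC.
Add 2 hours and 24 minutes leg 2 → 12:59 AM UTC (Apr 25).
Add 1 hour and 39 minutes layover in Eucla → 2:38 AM UTC.
Add 5 hours and 8 minutes leg 3 → 7:46 AM UTC.
Add 1 hour and 48 minutes layover in Midway → 9:34 AM UTC.
Add 13 hours and 32 minutes leg 4 → 11:06 PM UTC.
Cape Morrow is UTC−2:00, so local arrival = 11:06 PM − 2:00 = 9:06 PM on Apr 25.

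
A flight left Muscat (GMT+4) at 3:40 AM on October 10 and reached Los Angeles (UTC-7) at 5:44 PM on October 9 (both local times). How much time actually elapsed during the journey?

1 hour 4 minutes

Departure in UTC: 3:40 AM − 4:00 = 11:40 PM on Oct 9.
Arrival in UTC: 5:44 PM + 7:00 = 12:44 AM on Oct 10.
Elapsed = 12:44 AM − 11:40 PM (+1 day) = 1 hour 4 minutes.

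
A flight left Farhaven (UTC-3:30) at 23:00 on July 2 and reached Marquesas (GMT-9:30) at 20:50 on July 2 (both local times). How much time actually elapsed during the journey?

3 hours 50 minutes

Departure in UTC: 23:00 + 3:30 = 02:30 on Jul 3.
Arrival in UTC: 20:50 + 9:30 = 06:20 on Jul 3.
Elapsed = 06:20 − 02:30 = 3 hours 50 minutes.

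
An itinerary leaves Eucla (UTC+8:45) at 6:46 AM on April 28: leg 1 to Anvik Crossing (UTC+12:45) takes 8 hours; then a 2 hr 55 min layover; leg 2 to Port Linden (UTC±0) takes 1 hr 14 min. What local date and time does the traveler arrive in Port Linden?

10:10 AM on Apr 28

Convert departure to UTC: 6:46 AM − 8:45 = 10:01 PM UTC on Apr 27.
Add 8 hours leg 1 → 6:01 AM UTC (Apr 28).
Add 2 hours and 55 minutes layover in Anvik Crossing → 8:56 AM UTC.
Add 1 hour and 14 minutes leg 2 → 10:10 AM UTC.
Port Linden is UTC+0, so local arrival is the same: 10:10 AM on Apr 28.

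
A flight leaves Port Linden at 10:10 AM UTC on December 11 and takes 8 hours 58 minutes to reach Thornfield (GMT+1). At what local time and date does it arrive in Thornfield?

Departure is given in UTC: 10:10 AM on Dec 11.
Add 8 hours 58 minutes → 7:08 PM UTC.
Thornfield is UTC+1:00: 7:08 PM + 1:00 = 8:08 PM on Dec 11.

8:08 PM on December 11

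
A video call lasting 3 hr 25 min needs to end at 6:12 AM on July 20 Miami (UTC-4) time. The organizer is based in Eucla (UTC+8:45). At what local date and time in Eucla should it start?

3:32 PM on Jul 20

Target end time in UTC: 6:12 AM + 4:00 = 10:12 AM on Jul 20.
Subtract 3 hours 25 minutes → start 6:47 AM UTC on Jul 20.
Eucla is UTC+8:45: 6:47 AM + 8:45 = 3:32 PM on Jul 20.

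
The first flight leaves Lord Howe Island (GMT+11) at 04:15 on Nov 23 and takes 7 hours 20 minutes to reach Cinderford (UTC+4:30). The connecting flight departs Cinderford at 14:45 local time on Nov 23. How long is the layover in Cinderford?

Convert departure to UTC: 04:15 − 11:00 = 17:15 UTC on Nov 22.
Add 7 hours and 20 minutes flight time → 00:35 UTC (Nov 23).
Cinderford is UTC+4:30, so local arrival = 00:35 + 4:30 = 05:05 on Nov 23.
Layover = 14:45 − 05:05 = 9 hours 40 minutes.

9 hours 40 minutes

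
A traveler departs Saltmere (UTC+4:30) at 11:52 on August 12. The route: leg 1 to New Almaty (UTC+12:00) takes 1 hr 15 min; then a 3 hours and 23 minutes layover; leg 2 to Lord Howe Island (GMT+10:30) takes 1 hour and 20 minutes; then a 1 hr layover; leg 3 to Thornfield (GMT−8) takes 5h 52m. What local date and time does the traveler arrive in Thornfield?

Convert departure to UTC: 11:52 − 4:30 = 07:22 UTC on Aug 12.
Add 1 hour and 15 minutes leg 1 → 08:37 UTC.
Add 3 hours 23 minutes layover in New Almaty → 12:00 UTC.
Add 1 hour and 20 minutes leg 2 → 13:20 UTC.
Add 1 hour layover in Lord Howe Island → 14:20 UTC.
Add 5 hours 52 minutes leg 3 → 20:12 UTC.
Thornfield is UTC−8:00, so local arrival = 20:12 − 8:00 = 12:12 on Aug 12.

12:12 on August 12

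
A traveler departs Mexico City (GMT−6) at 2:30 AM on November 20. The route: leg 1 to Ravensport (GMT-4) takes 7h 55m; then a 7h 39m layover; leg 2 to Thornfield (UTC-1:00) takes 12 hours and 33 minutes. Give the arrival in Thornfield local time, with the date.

11:37 AM on November 21

Convert departure to UTC: 2:30 AM + 6:00 = 8:30 AM UTC on Nov 20.
Add 7 hours 55 minutes leg 1 → 4:25 PM UTC.
Add 7 hours 39 minutes layover in Ravensport → 12:04 AM UTC (Nov 21).
Add 12 hours and 33 minutes leg 2 → 12:37 PM UTC.
Thornfield is UTC−1:00, so local arrival = 12:37 PM − 1:00 = 11:37 AM on Nov 21.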